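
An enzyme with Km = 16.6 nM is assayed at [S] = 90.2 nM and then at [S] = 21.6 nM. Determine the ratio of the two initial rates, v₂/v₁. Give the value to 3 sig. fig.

0.670

Since Vmax cancels, v₂/v₁ = [S]₂(Km+[S]₁) / [S]₁(Km+[S]₂).
= 21.6×(16.6+90.2) / (90.2×(16.6+21.6)) = 2307/3446 = 0.670.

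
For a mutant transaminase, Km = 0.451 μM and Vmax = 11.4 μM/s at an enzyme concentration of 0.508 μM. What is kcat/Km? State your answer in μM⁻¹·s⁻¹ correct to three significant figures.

kcat = Vmax/[E]total = 11.4/0.508 = 22.4 s⁻¹.
kcat/Km = 22.4/0.451 = 49.8 μM⁻¹·s⁻¹.

49.8 μM⁻¹·s⁻¹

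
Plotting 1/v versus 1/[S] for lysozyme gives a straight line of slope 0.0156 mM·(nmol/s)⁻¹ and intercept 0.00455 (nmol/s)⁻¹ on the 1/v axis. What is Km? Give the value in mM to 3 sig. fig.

3.43 mM

y-intercept = 1/Vmax ⇒ Vmax = 220 nmol/s; slope = Km/Vmax ⇒ Km = slope × Vmax.
Km = 0.0156 × 220 = 3.43 mM.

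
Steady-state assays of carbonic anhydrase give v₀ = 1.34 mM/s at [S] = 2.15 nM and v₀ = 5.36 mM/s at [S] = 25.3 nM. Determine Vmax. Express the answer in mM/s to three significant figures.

In reciprocal form, 1/v = (Km/Vmax)·(1/[S]) + 1/Vmax. The two points give (1/[S], 1/v) = (0.4651, 0.7463) and (0.03953, 0.1866).
Slope = (0.7463 − 0.1866)/(0.4651 − 0.03953) = 1.315; intercept = 0.7463 − 1.315×0.4651 = 0.1346.
Vmax = 1/intercept = 7.43 mM/s; Km = slope × Vmax = 1.315 × 7.43 = 9.77 nM.

7.43 mM/s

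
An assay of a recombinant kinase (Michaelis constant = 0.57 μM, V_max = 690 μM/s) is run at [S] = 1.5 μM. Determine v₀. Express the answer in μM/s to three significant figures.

v = Vmax·[S]/(Km + [S]) = 690 × 1.5 / (0.57 + 1.5)
  = 1035 / 2.070 = 500 μM/s.

500 μM/s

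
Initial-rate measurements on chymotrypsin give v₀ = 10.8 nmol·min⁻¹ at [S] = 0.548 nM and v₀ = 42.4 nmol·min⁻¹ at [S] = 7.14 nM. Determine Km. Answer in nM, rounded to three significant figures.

2.29 nM

From v = Vmax[S]/(Km+[S]), each point gives Vmax = v(Km+[S])/[S].
Equating: 10.8(Km+0.548)/0.548 = 42.4(Km+7.14)/7.14.
19.71·Km + 10.8 = 5.938·Km + 42.4, so (19.71 − 5.938)·Km = 42.4 − 10.8.
Km = 31.60/13.77 = 2.29 nM; then Vmax = 10.8(2.29+0.548)/0.548 = 56.0 nmol·min⁻¹.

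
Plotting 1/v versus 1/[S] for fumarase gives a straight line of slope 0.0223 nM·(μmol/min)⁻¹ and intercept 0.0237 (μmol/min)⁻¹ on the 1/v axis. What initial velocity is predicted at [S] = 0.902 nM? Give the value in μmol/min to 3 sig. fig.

The y-intercept is 1/Vmax, so Vmax = 1/0.0237 = 42.2 μmol/min.
The slope is Km/Vmax, so Km = 0.0223 × 42.2 = 0.941 nM.
Then v = 42.2 × 0.902/(0.941 + 0.902) = 20.7 μmol/min.

20.7 μmol/min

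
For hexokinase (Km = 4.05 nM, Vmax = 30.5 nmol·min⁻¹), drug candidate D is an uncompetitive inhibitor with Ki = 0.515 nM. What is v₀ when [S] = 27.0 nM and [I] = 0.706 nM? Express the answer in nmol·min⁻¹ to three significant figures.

12.1 nmol·min⁻¹

With α = 1 + [I]/Ki = 1 + 0.706/0.515 = 2.371, the uncompetitive rate law is v = (Vmax/α)·[S] / (Km/α + [S]).
v = (30.5/2.371)×27.0 / (4.05/2.371 + 27.0) = 347.3/28.71 = 12.1 nmol·min⁻¹.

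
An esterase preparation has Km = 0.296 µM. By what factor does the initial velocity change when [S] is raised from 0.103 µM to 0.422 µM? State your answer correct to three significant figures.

2.28

Since Vmax cancels, v₂/v₁ = [S]₂(Km+[S]₁) / [S]₁(Km+[S]₂).
= 0.422×(0.296+0.103) / (0.103×(0.296+0.422)) = 0.1684/0.07395 = 2.28.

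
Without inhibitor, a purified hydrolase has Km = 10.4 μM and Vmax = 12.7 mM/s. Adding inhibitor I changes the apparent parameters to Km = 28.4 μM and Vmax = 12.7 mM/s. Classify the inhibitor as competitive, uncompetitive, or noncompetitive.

competitive

Km increases (10.4 → 28.4 μM) while Vmax is unchanged — the hallmark of competitive inhibition.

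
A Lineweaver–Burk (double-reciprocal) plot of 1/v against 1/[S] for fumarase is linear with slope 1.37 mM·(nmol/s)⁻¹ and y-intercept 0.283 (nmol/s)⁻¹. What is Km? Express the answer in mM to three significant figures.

y-intercept = 1/Vmax ⇒ Vmax = 3.53 nmol/s; slope = Km/Vmax ⇒ Km = slope × Vmax.
Km = 1.37 × 3.53 = 4.84 mM.

4.84 mM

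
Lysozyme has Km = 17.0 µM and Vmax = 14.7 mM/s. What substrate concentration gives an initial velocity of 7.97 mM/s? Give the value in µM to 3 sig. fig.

Rearranging v = Vmax[S]/(Km+[S]) gives [S] = Km·v/(Vmax − v).
[S] = 17.0 × 7.97 / (14.7 − 7.97) = 135.5/6.730 = 20.1 µM.

20.1 µM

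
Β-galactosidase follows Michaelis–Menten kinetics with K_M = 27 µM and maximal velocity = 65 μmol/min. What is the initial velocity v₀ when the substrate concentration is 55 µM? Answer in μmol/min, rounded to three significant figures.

v = Vmax·[S]/(Km + [S]) = 65 × 55 / (27 + 55)
  = 3575 / 82.00 = 43.6 μmol/min.

43.6 μmol/min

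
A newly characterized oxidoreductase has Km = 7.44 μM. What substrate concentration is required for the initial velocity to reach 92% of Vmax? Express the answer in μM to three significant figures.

v/Vmax = [S]/(Km+[S]) = 0.92, so [S] = Km·0.92/(1 − 0.92) = 7.44 × 11.50.
[S] = 85.6 μM.

85.6 μM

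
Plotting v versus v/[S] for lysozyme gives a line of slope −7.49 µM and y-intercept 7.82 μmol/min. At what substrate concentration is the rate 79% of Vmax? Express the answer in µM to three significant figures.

The Eadie–Hofstee slope gives Km = 7.49 µM (slope = −Km).
v/Vmax = [S]/(Km+[S]) = 0.79 ⇒ [S] = Km·0.79/(1−0.79) = 7.49 × 3.762 = 28.2 µM.

28.2 µM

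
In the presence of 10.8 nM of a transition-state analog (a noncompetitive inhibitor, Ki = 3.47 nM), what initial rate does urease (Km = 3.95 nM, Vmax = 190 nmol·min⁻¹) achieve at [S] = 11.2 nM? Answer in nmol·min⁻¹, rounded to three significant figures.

α = 1 + [I]/Ki = 1 + 10.8/3.47 = 4.112.
For a noncompetitive inhibitor, Vmax is reduced to Vmax/α while Km is unchanged: Km,app = 3.95 nM, Vmax,app = 46.2 nmol·min⁻¹.
v = Vmax,app·[S]/(Km,app + [S]) = 46.2 × 11.2/(3.95 + 11.2) = 34.2 nmol·min⁻¹.

34.2 nmol·min⁻¹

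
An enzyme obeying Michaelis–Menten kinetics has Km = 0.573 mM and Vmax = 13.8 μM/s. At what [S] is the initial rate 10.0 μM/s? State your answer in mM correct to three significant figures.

The required fractional saturation is v/Vmax = 10.0/13.8 = 0.7246.
Then [S]/(Km+[S]) = 0.7246 ⇒ [S] = 0.573 × 0.7246/(1 − 0.7246) = 1.51 mM.

1.51 mM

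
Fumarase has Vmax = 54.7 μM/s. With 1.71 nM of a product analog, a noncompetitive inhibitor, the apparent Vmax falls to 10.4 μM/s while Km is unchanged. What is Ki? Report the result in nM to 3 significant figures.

0.401 nM

Noncompetitive: Vmax,app = Vmax/α with α = 1 + [I]/Ki.
α = Vmax/Vmax,app = 54.7/10.4 = 5.260.
Since α = 1 + [I]/Ki, [I]/Ki = 5.260 − 1 = 4.260 and Ki = 1.71/4.260 = 0.401 nM.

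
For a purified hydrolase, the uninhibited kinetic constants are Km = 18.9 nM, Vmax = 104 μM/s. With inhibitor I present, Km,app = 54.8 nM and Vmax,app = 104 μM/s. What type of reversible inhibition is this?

competitive

Km increases (18.9 → 54.8 nM) while Vmax is unchanged — the hallmark of competitive inhibition.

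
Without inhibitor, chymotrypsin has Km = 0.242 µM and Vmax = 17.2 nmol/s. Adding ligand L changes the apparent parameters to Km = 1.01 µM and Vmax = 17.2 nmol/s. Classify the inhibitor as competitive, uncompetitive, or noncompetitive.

Km increases (0.242 → 1.01 µM) while Vmax is unchanged — the hallmark of competitive inhibition.

competitive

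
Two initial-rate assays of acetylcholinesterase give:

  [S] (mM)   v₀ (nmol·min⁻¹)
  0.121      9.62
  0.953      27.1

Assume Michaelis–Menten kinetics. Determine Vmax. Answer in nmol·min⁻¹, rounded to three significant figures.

In reciprocal form, 1/v = (Km/Vmax)·(1/[S]) + 1/Vmax. The two points give (1/[S], 1/v) = (8.264, 0.1040) and (1.049, 0.03690).
Slope = (0.1040 − 0.03690)/(8.264 − 1.049) = 0.009293; intercept = 0.1040 − 0.009293×8.264 = 0.02715.
Vmax = 1/intercept = 36.8 nmol·min⁻¹; Km = slope × Vmax = 0.009293 × 36.8 = 0.342 mM.

36.8 nmol·min⁻¹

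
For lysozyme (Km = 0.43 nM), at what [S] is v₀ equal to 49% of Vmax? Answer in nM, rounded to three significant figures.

0.413 nM

v/Vmax = [S]/(Km+[S]) = 0.49, so [S] = Km·0.49/(1 − 0.49) = 0.43 × 0.9608.
[S] = 0.413 nM.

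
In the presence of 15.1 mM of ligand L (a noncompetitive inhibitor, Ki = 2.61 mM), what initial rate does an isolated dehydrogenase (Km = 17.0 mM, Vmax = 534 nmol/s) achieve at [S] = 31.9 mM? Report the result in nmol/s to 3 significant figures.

With α = 1 + [I]/Ki = 1 + 15.1/2.61 = 6.785, the noncompetitive rate law is v = (Vmax/α)·[S] / (Km + [S]).
v = (534/6.785)×31.9 / (17.0 + 31.9) = 2510/48.90 = 51.3 nmol/s.

51.3 nmol/s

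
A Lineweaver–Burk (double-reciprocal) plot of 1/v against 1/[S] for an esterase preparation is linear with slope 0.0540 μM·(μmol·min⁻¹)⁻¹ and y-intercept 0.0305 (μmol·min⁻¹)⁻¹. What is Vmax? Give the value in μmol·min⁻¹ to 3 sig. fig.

32.8 μmol·min⁻¹

The y-intercept of a Lineweaver–Burk plot equals 1/Vmax, so Vmax = 1/0.0305 = 32.8 μmol·min⁻¹.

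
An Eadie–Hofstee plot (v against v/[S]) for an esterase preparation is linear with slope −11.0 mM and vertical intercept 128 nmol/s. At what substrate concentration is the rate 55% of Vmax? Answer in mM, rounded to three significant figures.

13.4 mM

The Eadie–Hofstee slope gives Km = 11.0 mM (slope = −Km).
v/Vmax = [S]/(Km+[S]) = 0.55 ⇒ [S] = Km·0.55/(1−0.55) = 11.0 × 1.222 = 13.4 mM.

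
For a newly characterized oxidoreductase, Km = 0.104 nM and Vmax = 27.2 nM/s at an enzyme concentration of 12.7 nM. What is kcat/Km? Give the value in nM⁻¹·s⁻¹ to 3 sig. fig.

kcat = Vmax/[E]total = 27.2/12.7 = 2.14 s⁻¹.
kcat/Km = 2.14/0.104 = 20.6 nM⁻¹·s⁻¹.

20.6 nM⁻¹·s⁻¹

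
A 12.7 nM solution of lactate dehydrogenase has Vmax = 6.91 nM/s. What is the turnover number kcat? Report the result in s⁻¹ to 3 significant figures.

kcat = Vmax/[E]total = 6.91 nM/s / 12.7 nM = 0.544 s⁻¹.

0.544 s⁻¹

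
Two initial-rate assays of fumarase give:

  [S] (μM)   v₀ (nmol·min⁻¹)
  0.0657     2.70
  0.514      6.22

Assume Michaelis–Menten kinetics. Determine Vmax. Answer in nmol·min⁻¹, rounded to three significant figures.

7.69 nmol·min⁻¹

From v = Vmax[S]/(Km+[S]), each point gives Vmax = v(Km+[S])/[S].
Equating: 2.70(Km+0.0657)/0.0657 = 6.22(Km+0.514)/0.514.
41.10·Km + 2.70 = 12.10·Km + 6.22, so (41.10 − 12.10)·Km = 6.22 − 2.70.
Km = 3.520/28.99 = 0.121 μM; then Vmax = 2.70(0.121+0.0657)/0.0657 = 7.69 nmol·min⁻¹.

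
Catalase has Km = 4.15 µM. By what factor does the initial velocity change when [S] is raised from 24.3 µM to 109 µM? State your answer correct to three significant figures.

The fractional saturations are [S]/(Km+[S]) = 24.3/28.45 = 0.8541 and 109/113.2 = 0.9633.
v₂/v₁ is just their ratio: 0.9633/0.8541 = 1.13.

1.13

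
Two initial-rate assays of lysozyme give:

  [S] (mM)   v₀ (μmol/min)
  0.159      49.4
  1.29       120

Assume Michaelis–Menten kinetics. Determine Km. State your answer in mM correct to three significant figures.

In reciprocal form, 1/v = (Km/Vmax)·(1/[S]) + 1/Vmax. The two points give (1/[S], 1/v) = (6.289, 0.02024) and (0.7752, 0.008333).
Slope = (0.02024 − 0.008333)/(6.289 − 0.7752) = 0.002160; intercept = 0.02024 − 0.002160×6.289 = 0.006659.
Vmax = 1/intercept = 150 μmol/min; Km = slope × Vmax = 0.002160 × 150 = 0.324 mM.

0.324 mM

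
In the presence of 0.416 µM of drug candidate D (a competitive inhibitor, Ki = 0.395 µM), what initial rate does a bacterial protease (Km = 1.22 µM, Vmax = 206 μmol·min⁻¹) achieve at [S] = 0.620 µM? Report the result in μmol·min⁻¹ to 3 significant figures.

α = 1 + [I]/Ki = 1 + 0.416/0.395 = 2.053.
For a competitive inhibitor, Vmax is unchanged and the apparent Km becomes α·Km: Km,app = 2.50 µM, Vmax,app = 206 μmol·min⁻¹.
v = Vmax,app·[S]/(Km,app + [S]) = 206 × 0.620/(2.50 + 0.620) = 40.9 μmol·min⁻¹.

40.9 μmol·min⁻¹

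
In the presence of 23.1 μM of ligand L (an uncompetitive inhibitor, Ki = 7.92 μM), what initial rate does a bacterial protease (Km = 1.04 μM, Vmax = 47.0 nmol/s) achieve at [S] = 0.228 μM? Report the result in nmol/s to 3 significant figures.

5.54 nmol/s

α = 1 + [I]/Ki = 1 + 23.1/7.92 = 3.917.
For an uncompetitive inhibitor, both parameters are divided by α, giving Vmax/α and Km/α: Km,app = 0.266 μM, Vmax,app = 12.0 nmol/s.
v = Vmax,app·[S]/(Km,app + [S]) = 12.0 × 0.228/(0.266 + 0.228) = 5.54 nmol/s.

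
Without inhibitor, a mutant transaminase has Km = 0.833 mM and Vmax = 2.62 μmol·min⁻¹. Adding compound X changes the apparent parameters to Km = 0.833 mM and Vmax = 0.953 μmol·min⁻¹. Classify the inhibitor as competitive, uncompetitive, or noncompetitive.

Vmax decreases (2.62 → 0.953 μmol·min⁻¹) while Km is unchanged — pure noncompetitive inhibition.

noncompetitive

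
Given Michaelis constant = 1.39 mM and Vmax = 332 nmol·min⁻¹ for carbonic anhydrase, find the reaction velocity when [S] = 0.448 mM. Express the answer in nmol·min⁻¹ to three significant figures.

80.9 nmol·min⁻¹

[S]/(Km+[S]) = 0.448/1.838 = 0.2437, the fractional saturation.
v = 0.2437 × Vmax = 0.2437 × 332 = 80.9 nmol·min⁻¹.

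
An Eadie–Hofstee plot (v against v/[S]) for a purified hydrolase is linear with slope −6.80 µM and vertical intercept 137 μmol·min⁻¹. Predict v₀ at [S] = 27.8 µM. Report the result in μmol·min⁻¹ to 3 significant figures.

110 μmol·min⁻¹

In the Eadie–Hofstee form v = Vmax − Km·(v/[S]), the slope is −Km and the intercept is Vmax, so Km = 6.80 µM and Vmax = 137 μmol·min⁻¹.
v = 137 × 27.8/(6.80 + 27.8) = 110 μmol·min⁻¹.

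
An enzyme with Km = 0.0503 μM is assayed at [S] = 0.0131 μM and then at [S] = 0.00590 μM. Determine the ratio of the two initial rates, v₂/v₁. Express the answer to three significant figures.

0.508

The fractional saturations are [S]/(Km+[S]) = 0.0131/0.06340 = 0.2066 and 0.00590/0.05620 = 0.1050.
v₂/v₁ is just their ratio: 0.1050/0.2066 = 0.508.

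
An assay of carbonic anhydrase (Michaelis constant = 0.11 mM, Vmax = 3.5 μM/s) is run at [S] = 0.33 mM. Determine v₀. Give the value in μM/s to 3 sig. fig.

2.62 μM/s

[S]/(Km+[S]) = 0.33/0.4400 = 0.7500, the fractional saturation.
v = 0.7500 × Vmax = 0.7500 × 3.5 = 2.62 μM/s.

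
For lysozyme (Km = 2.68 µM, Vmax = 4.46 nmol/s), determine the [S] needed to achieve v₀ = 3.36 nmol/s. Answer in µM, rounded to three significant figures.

8.19 µM

The required fractional saturation is v/Vmax = 3.36/4.46 = 0.7534.
Then [S]/(Km+[S]) = 0.7534 ⇒ [S] = 2.68 × 0.7534/(1 − 0.7534) = 8.19 µM.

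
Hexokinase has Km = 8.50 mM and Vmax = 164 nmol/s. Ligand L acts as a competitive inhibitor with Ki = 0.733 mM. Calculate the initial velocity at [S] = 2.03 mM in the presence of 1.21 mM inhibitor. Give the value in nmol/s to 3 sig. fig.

With α = 1 + [I]/Ki = 1 + 1.21/0.733 = 2.651, the competitive rate law is v = Vmax[S] / (αKm + [S]).
v = 164×2.03 / (2.651×8.50 + 2.03) = 332.9/24.56 = 13.6 nmol/s.

13.6 nmol/s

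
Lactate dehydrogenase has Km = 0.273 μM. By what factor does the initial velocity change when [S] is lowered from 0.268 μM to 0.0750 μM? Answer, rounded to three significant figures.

0.435

Since Vmax cancels, v₂/v₁ = [S]₂(Km+[S]₁) / [S]₁(Km+[S]₂).
= 0.0750×(0.273+0.268) / (0.268×(0.273+0.0750)) = 0.04058/0.09326 = 0.435.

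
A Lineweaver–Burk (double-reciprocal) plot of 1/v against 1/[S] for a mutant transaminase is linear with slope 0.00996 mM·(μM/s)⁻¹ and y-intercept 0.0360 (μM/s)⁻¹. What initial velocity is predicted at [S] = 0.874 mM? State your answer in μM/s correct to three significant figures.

21.1 μM/s

The y-intercept is 1/Vmax, so Vmax = 1/0.0360 = 27.8 μM/s.
The slope is Km/Vmax, so Km = 0.00996 × 27.8 = 0.277 mM.
Then v = 27.8 × 0.874/(0.277 + 0.874) = 21.1 μM/s.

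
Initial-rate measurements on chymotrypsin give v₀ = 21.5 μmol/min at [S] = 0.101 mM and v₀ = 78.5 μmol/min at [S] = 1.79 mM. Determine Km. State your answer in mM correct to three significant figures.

0.337 mM

In reciprocal form, 1/v = (Km/Vmax)·(1/[S]) + 1/Vmax. The two points give (1/[S], 1/v) = (9.901, 0.04651) and (0.5587, 0.01274).
Slope = (0.04651 − 0.01274)/(9.901 − 0.5587) = 0.003615; intercept = 0.04651 − 0.003615×9.901 = 0.01072.
Vmax = 1/intercept = 93.3 μmol/min; Km = slope × Vmax = 0.003615 × 93.3 = 0.337 mM.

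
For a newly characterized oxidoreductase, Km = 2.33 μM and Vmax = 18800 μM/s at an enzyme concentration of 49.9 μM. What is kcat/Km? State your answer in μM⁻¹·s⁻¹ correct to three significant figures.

kcat = Vmax/[E]total = 18800/49.9 = 377 s⁻¹.
kcat/Km = 377/2.33 = 162 μM⁻¹·s⁻¹.

162 μM⁻¹·s⁻¹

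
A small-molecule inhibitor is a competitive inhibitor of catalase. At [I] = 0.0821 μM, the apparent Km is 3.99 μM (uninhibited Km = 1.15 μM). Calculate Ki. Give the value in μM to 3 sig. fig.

0.0332 μM

Competitive: Km,app = α·Km with α = 1 + [I]/Ki.
α = Km,app/Km = 3.99/1.15 = 3.470.
Since α = 1 + [I]/Ki, [I]/Ki = 3.470 − 1 = 2.470 and Ki = 0.0821/2.470 = 0.0332 μM.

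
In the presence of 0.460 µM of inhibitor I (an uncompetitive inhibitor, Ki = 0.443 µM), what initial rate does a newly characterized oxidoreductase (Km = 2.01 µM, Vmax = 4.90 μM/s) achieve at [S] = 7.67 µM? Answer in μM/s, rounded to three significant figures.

2.13 μM/s

With α = 1 + [I]/Ki = 1 + 0.460/0.443 = 2.038, the uncompetitive rate law is v = (Vmax/α)·[S] / (Km/α + [S]).
v = (4.90/2.038)×7.67 / (2.01/2.038 + 7.67) = 18.44/8.656 = 2.13 μM/s.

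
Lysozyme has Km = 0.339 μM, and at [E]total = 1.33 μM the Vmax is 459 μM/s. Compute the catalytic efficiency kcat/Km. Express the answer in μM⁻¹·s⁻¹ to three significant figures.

1020 μM⁻¹·s⁻¹

kcat = Vmax/[E]total = 459/1.33 = 345 s⁻¹.
kcat/Km = 345/0.339 = 1020 μM⁻¹·s⁻¹.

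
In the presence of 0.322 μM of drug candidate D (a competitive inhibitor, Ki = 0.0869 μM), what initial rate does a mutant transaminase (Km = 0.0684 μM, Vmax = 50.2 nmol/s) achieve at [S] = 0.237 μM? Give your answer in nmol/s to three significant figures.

With α = 1 + [I]/Ki = 1 + 0.322/0.0869 = 4.705, the competitive rate law is v = Vmax[S] / (αKm + [S]).
v = 50.2×0.237 / (4.705×0.0684 + 0.237) = 11.90/0.5588 = 21.3 nmol/s.

21.3 nmol/s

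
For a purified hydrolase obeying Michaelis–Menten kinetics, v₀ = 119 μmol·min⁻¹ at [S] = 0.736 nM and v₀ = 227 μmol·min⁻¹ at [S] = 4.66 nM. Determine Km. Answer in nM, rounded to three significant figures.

0.956 nM

From v = Vmax[S]/(Km+[S]), each point gives Vmax = v(Km+[S])/[S].
Equating: 119(Km+0.736)/0.736 = 227(Km+4.66)/4.66.
161.7·Km + 119 = 48.71·Km + 227, so (161.7 − 48.71)·Km = 227 − 119.
Km = 108.0/113.0 = 0.956 nM; then Vmax = 119(0.956+0.736)/0.736 = 274 μmol·min⁻¹.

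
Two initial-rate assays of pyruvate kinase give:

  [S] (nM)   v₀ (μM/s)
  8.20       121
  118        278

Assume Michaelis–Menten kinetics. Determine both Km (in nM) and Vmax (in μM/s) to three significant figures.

From v = Vmax[S]/(Km+[S]), each point gives Vmax = v(Km+[S])/[S].
Equating: 121(Km+8.20)/8.20 = 278(Km+118)/118.
14.76·Km + 121 = 2.356·Km + 278, so (14.76 − 2.356)·Km = 278 − 121.
Km = 157.0/12.40 = 12.7 nM; then Vmax = 121(12.7+8.20)/8.20 = 308 μM/s.

Km = 12.7 nM; Vmax = 308 μM/s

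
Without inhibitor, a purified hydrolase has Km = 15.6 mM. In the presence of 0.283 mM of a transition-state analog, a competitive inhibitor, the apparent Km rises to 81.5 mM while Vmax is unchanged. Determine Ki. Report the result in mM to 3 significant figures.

0.0670 mM

Competitive: Km,app = α·Km with α = 1 + [I]/Ki.
α = Km,app/Km = 81.5/15.6 = 5.224.
Ki = [I]/(α − 1) = 0.283/4.224 = 0.0670 mM.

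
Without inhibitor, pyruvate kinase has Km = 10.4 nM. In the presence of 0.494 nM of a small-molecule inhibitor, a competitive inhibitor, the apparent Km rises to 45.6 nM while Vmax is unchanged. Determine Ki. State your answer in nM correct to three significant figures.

0.146 nM

Competitive: Km,app = α·Km with α = 1 + [I]/Ki.
α = Km,app/Km = 45.6/10.4 = 4.385.
Since α = 1 + [I]/Ki, [I]/Ki = 4.385 − 1 = 3.385 and Ki = 0.494/3.385 = 0.146 nM.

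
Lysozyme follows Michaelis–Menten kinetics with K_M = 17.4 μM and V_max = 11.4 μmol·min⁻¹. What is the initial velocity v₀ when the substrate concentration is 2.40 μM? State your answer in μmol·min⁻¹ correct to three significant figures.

1.38 μmol·min⁻¹

v = Vmax·[S]/(Km + [S]) = 11.4 × 2.40 / (17.4 + 2.40)
  = 27.36 / 19.80 = 1.38 μmol·min⁻¹.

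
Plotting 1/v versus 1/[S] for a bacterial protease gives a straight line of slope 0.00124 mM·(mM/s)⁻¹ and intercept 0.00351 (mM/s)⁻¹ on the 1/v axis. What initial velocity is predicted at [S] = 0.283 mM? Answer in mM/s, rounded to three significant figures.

127 mM/s

The y-intercept is 1/Vmax, so Vmax = 1/0.00351 = 285 mM/s.
The slope is Km/Vmax, so Km = 0.00124 × 285 = 0.353 mM.
Then v = 285 × 0.283/(0.353 + 0.283) = 127 mM/s.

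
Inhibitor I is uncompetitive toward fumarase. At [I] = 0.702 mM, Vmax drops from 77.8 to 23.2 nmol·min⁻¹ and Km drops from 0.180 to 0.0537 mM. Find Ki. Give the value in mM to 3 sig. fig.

Uncompetitive: Vmax,app = Vmax/α (and Km,app = Km/α) with α = 1 + [I]/Ki.
α = Vmax/Vmax,app = 77.8/23.2 = 3.353.
Since α = 1 + [I]/Ki, [I]/Ki = 3.353 − 1 = 2.353 and Ki = 0.702/2.353 = 0.298 mM.

0.298 mM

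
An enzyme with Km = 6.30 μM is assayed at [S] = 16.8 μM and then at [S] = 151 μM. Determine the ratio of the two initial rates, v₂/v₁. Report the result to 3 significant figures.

The fractional saturations are [S]/(Km+[S]) = 16.8/23.10 = 0.7273 and 151/157.3 = 0.9599.
v₂/v₁ is just their ratio: 0.9599/0.7273 = 1.32.

1.32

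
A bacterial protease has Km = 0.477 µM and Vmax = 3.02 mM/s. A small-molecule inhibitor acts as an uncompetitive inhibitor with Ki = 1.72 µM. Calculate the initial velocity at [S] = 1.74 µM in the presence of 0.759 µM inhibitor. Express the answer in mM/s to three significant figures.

With α = 1 + [I]/Ki = 1 + 0.759/1.72 = 1.441, the uncompetitive rate law is v = (Vmax/α)·[S] / (Km/α + [S]).
v = (3.02/1.441)×1.74 / (0.477/1.441 + 1.74) = 3.646/2.071 = 1.76 mM/s.

1.76 mM/s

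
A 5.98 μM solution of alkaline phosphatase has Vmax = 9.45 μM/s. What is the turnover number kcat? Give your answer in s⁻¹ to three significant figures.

1.58 s⁻¹

kcat = Vmax/[E]total = 9.45 μM/s / 5.98 μM = 1.58 s⁻¹.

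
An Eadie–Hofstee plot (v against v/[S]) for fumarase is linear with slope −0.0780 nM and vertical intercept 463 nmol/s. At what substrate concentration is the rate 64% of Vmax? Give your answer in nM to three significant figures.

0.139 nM

The Eadie–Hofstee slope gives Km = 0.0780 nM (slope = −Km).
v/Vmax = [S]/(Km+[S]) = 0.64 ⇒ [S] = Km·0.64/(1−0.64) = 0.0780 × 1.778 = 0.139 nM.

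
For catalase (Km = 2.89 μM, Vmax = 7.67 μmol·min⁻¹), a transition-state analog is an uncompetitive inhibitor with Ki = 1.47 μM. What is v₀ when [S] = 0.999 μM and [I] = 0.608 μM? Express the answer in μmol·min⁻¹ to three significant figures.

1.78 μmol·min⁻¹

α = 1 + [I]/Ki = 1 + 0.608/1.47 = 1.414.
For an uncompetitive inhibitor, both parameters are divided by α, giving Vmax/α and Km/α: Km,app = 2.04 μM, Vmax,app = 5.43 μmol·min⁻¹.
v = Vmax,app·[S]/(Km,app + [S]) = 5.43 × 0.999/(2.04 + 0.999) = 1.78 μmol·min⁻¹.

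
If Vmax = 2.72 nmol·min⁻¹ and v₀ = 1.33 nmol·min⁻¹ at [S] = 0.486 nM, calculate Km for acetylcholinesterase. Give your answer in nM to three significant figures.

From v = Vmax[S]/(Km+[S]), Km = [S](Vmax − v)/v.
Km = 0.486 × (2.72 − 1.33) / 1.33 = 0.6755/1.33 = 0.508 nM.

0.508 nM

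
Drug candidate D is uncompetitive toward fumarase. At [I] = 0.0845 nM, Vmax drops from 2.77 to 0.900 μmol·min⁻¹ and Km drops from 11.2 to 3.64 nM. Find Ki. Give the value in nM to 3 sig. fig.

Uncompetitive: Vmax,app = Vmax/α (and Km,app = Km/α) with α = 1 + [I]/Ki.
α = Vmax/Vmax,app = 2.77/0.900 = 3.078.
Ki = [I]/(α − 1) = 0.0845/2.078 = 0.0407 nM.

0.0407 nM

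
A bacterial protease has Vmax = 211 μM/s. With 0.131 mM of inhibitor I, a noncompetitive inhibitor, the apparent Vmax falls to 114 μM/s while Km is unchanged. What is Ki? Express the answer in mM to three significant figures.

0.154 mM

Noncompetitive: Vmax,app = Vmax/α with α = 1 + [I]/Ki.
α = Vmax/Vmax,app = 211/114 = 1.851.
Ki = [I]/(α − 1) = 0.131/0.8509 = 0.154 mM.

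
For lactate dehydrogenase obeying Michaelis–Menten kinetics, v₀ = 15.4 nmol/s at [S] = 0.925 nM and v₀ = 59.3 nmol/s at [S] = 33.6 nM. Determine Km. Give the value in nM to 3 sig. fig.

From v = Vmax[S]/(Km+[S]), each point gives Vmax = v(Km+[S])/[S].
Equating: 15.4(Km+0.925)/0.925 = 59.3(Km+33.6)/33.6.
16.65·Km + 15.4 = 1.765·Km + 59.3, so (16.65 − 1.765)·Km = 59.3 − 15.4.
Km = 43.90/14.88 = 2.95 nM; then Vmax = 15.4(2.95+0.925)/0.925 = 64.5 nmol/s.

2.95 nM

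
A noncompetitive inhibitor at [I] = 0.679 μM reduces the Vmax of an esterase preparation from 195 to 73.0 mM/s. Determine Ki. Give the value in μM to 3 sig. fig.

Noncompetitive: Vmax,app = Vmax/α with α = 1 + [I]/Ki.
α = Vmax/Vmax,app = 195/73.0 = 2.671.
Since α = 1 + [I]/Ki, [I]/Ki = 2.671 − 1 = 1.671 and Ki = 0.679/1.671 = 0.406 μM.

0.406 μM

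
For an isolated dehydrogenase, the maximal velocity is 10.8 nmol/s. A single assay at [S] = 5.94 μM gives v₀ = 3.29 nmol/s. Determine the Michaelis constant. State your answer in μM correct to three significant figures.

13.6 μM

v/Vmax = 3.29/10.8 = 0.3046 = [S]/(Km+[S]).
So Km + [S] = [S]/0.3046 = 19.50 μM, giving Km = 19.50 − 5.94 = 13.6 μM.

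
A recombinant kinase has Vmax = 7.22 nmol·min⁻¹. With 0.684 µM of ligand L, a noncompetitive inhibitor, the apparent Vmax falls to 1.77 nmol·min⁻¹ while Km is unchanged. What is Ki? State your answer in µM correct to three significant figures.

0.222 µM

Noncompetitive: Vmax,app = Vmax/α with α = 1 + [I]/Ki.
α = Vmax/Vmax,app = 7.22/1.77 = 4.079.
Since α = 1 + [I]/Ki, [I]/Ki = 4.079 − 1 = 3.079 and Ki = 0.684/3.079 = 0.222 µM.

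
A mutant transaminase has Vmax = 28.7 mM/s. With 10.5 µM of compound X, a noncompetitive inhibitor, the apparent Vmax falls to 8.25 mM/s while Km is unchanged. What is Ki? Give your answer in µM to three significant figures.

Noncompetitive: Vmax,app = Vmax/α with α = 1 + [I]/Ki.
α = Vmax/Vmax,app = 28.7/8.25 = 3.479.
Ki = [I]/(α − 1) = 10.5/2.479 = 4.24 µM.

4.24 µM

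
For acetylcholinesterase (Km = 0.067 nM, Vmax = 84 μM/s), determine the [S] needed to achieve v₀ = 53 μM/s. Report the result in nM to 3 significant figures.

0.115 nM

The required fractional saturation is v/Vmax = 53/84 = 0.6310.
Then [S]/(Km+[S]) = 0.6310 ⇒ [S] = 0.067 × 0.6310/(1 − 0.6310) = 0.115 nM.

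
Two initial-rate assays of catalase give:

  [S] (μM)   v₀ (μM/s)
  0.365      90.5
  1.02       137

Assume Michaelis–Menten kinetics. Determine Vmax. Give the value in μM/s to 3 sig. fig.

192 μM/s

From v = Vmax[S]/(Km+[S]), each point gives Vmax = v(Km+[S])/[S].
Equating: 90.5(Km+0.365)/0.365 = 137(Km+1.02)/1.02.
247.9·Km + 90.5 = 134.3·Km + 137, so (247.9 − 134.3)·Km = 137 − 90.5.
Km = 46.50/113.6 = 0.409 μM; then Vmax = 90.5(0.409+0.365)/0.365 = 192 μM/s.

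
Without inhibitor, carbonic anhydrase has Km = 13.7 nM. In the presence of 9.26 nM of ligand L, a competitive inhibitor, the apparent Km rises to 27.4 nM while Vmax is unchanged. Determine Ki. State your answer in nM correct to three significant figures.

Competitive: Km,app = α·Km with α = 1 + [I]/Ki.
α = Km,app/Km = 27.4/13.7 = 2.000.
Ki = [I]/(α − 1) = 9.26/1.000 = 9.26 nM.

9.26 nM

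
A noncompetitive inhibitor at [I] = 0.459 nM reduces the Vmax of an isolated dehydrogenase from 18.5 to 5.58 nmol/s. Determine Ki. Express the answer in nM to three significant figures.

0.198 nM

Noncompetitive: Vmax,app = Vmax/α with α = 1 + [I]/Ki.
α = Vmax/Vmax,app = 18.5/5.58 = 3.315.
Ki = [I]/(α − 1) = 0.459/2.315 = 0.198 nM.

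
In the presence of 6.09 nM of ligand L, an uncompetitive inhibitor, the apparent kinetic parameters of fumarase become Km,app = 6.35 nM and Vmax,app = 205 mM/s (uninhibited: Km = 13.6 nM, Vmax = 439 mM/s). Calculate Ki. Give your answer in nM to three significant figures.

Uncompetitive: Vmax,app = Vmax/α (and Km,app = Km/α) with α = 1 + [I]/Ki.
α = Vmax/Vmax,app = 439/205 = 2.141.
Ki = [I]/(α − 1) = 6.09/1.141 = 5.34 nM.

5.34 nM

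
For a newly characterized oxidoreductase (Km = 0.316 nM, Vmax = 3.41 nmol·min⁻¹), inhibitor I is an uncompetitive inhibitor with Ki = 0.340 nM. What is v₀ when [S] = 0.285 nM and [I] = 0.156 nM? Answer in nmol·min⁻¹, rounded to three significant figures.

1.33 nmol·min⁻¹

α = 1 + [I]/Ki = 1 + 0.156/0.340 = 1.459.
For an uncompetitive inhibitor, both parameters are divided by α, giving Vmax/α and Km/α: Km,app = 0.217 nM, Vmax,app = 2.34 nmol·min⁻¹.
v = Vmax,app·[S]/(Km,app + [S]) = 2.34 × 0.285/(0.217 + 0.285) = 1.33 nmol·min⁻¹.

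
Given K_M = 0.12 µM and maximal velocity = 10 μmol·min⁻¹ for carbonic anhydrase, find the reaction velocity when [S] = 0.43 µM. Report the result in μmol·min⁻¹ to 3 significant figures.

[S]/(Km+[S]) = 0.43/0.5500 = 0.7818, the fractional saturation.
v = 0.7818 × Vmax = 0.7818 × 10 = 7.82 μmol·min⁻¹.

7.82 μmol·min⁻¹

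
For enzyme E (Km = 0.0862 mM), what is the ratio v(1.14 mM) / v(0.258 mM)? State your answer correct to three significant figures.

1.24

The fractional saturations are [S]/(Km+[S]) = 0.258/0.3442 = 0.7496 and 1.14/1.226 = 0.9297.
v₂/v₁ is just their ratio: 0.9297/0.7496 = 1.24.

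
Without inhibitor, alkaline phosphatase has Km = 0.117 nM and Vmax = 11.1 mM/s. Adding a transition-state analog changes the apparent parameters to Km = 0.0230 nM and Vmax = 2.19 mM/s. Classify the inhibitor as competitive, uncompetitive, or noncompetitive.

uncompetitive

Both Km and Vmax decrease by the same factor (~5.08-fold) — characteristic of uncompetitive inhibition.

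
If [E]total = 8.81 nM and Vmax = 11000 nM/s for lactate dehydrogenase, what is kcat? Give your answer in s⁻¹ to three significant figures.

kcat = Vmax/[E]total = 11000 nM/s / 8.81 nM = 1250 s⁻¹.

1250 s⁻¹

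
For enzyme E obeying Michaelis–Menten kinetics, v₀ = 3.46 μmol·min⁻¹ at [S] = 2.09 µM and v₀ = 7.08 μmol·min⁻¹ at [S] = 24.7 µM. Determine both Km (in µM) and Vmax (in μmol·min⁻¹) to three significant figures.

Km = 2.64 µM; Vmax = 7.84 μmol·min⁻¹

From v = Vmax[S]/(Km+[S]), each point gives Vmax = v(Km+[S])/[S].
Equating: 3.46(Km+2.09)/2.09 = 7.08(Km+24.7)/24.7.
1.656·Km + 3.46 = 0.2866·Km + 7.08, so (1.656 − 0.2866)·Km = 7.08 − 3.46.
Km = 3.620/1.369 = 2.64 µM; then Vmax = 3.46(2.64+2.09)/2.09 = 7.84 μmol·min⁻¹.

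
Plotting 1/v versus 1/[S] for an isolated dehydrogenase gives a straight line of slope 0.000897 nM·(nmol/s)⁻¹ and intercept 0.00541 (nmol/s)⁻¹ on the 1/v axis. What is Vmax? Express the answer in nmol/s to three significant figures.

The y-intercept of a Lineweaver–Burk plot equals 1/Vmax, so Vmax = 1/0.00541 = 185 nmol/s.

185 nmol/s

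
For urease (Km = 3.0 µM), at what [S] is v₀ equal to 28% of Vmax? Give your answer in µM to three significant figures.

1.17 µM

v/Vmax = [S]/(Km+[S]) = 0.28, so [S] = Km·0.28/(1 − 0.28) = 3.0 × 0.3889.
[S] = 1.17 µM.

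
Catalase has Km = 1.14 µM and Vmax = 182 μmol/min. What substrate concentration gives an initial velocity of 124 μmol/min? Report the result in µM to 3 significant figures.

Rearranging v = Vmax[S]/(Km+[S]) gives [S] = Km·v/(Vmax − v).
[S] = 1.14 × 124 / (182 − 124) = 141.4/58.00 = 2.44 µM.

2.44 µM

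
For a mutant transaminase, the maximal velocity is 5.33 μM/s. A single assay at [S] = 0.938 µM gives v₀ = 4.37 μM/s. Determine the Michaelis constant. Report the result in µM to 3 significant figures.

0.206 µM

From v = Vmax[S]/(Km+[S]), Km = [S](Vmax − v)/v.
Km = 0.938 × (5.33 − 4.37) / 4.37 = 0.9005/4.37 = 0.206 µM.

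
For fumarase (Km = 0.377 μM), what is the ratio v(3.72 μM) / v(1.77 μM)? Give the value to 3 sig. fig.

The fractional saturations are [S]/(Km+[S]) = 1.77/2.147 = 0.8244 and 3.72/4.097 = 0.9080.
v₂/v₁ is just their ratio: 0.9080/0.8244 = 1.10.

1.10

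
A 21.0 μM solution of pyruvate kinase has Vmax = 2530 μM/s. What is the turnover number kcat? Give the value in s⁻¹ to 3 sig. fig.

120 s⁻¹

kcat = Vmax/[E]total = 2530 μM/s / 21.0 μM = 120 s⁻¹.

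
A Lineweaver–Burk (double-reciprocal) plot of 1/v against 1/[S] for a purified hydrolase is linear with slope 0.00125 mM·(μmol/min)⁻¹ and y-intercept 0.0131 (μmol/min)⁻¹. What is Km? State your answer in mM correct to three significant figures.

0.0954 mM

y-intercept = 1/Vmax ⇒ Vmax = 76.3 μmol/min; slope = Km/Vmax ⇒ Km = slope × Vmax.
Km = 0.00125 × 76.3 = 0.0954 mM.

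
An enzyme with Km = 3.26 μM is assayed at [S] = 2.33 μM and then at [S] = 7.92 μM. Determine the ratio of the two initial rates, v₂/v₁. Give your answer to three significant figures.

The fractional saturations are [S]/(Km+[S]) = 2.33/5.590 = 0.4168 and 7.92/11.18 = 0.7084.
v₂/v₁ is just their ratio: 0.7084/0.4168 = 1.70.

1.70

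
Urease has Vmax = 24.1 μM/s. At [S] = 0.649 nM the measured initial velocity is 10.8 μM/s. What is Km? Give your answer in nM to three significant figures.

0.799 nM

From v = Vmax[S]/(Km+[S]), Km = [S](Vmax − v)/v.
Km = 0.649 × (24.1 − 10.8) / 10.8 = 8.632/10.8 = 0.799 nM.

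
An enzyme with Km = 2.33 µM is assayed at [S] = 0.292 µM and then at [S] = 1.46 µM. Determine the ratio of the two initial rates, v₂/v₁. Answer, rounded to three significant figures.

The fractional saturations are [S]/(Km+[S]) = 0.292/2.622 = 0.1114 and 1.46/3.790 = 0.3852.
v₂/v₁ is just their ratio: 0.3852/0.1114 = 3.46.

3.46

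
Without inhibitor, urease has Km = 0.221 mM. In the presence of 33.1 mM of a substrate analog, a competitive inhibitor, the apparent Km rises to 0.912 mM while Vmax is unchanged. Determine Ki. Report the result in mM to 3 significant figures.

Competitive: Km,app = α·Km with α = 1 + [I]/Ki.
α = Km,app/Km = 0.912/0.221 = 4.127.
Ki = [I]/(α − 1) = 33.1/3.127 = 10.6 mM.

10.6 mM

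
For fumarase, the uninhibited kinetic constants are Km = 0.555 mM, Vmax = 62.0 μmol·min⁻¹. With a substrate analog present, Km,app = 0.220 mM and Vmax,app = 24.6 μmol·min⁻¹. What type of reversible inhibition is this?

uncompetitive

Both Km and Vmax decrease by the same factor (~2.52-fold) — characteristic of uncompetitive inhibition.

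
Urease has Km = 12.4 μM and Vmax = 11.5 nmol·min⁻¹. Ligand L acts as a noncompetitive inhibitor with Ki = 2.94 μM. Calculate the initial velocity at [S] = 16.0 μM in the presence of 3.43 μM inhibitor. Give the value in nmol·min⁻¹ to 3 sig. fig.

With α = 1 + [I]/Ki = 1 + 3.43/2.94 = 2.167, the noncompetitive rate law is v = (Vmax/α)·[S] / (Km + [S]).
v = (11.5/2.167)×16.0 / (12.4 + 16.0) = 84.92/28.40 = 2.99 nmol·min⁻¹.

2.99 nmol·min⁻¹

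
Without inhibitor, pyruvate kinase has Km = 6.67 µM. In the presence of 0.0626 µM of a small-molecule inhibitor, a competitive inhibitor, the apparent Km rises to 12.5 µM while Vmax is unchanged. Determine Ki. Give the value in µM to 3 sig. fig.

Competitive: Km,app = α·Km with α = 1 + [I]/Ki.
α = Km,app/Km = 12.5/6.67 = 1.874.
Ki = [I]/(α − 1) = 0.0626/0.8741 = 0.0716 µM.

0.0716 µM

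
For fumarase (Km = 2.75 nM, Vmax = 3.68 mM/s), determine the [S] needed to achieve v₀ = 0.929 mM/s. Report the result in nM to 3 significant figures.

0.929 nM

The required fractional saturation is v/Vmax = 0.929/3.68 = 0.2524.
Then [S]/(Km+[S]) = 0.2524 ⇒ [S] = 2.75 × 0.2524/(1 − 0.2524) = 0.929 nM.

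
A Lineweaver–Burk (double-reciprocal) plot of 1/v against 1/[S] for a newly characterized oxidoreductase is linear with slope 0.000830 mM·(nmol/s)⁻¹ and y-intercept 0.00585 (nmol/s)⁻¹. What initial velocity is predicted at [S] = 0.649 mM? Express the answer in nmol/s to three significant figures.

140 nmol/s

The y-intercept is 1/Vmax, so Vmax = 1/0.00585 = 171 nmol/s.
The slope is Km/Vmax, so Km = 0.000830 × 171 = 0.142 mM.
Then v = 171 × 0.649/(0.142 + 0.649) = 140 nmol/s.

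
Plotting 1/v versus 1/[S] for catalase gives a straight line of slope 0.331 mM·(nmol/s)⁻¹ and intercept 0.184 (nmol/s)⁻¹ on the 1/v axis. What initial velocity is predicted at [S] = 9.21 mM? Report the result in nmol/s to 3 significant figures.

The y-intercept is 1/Vmax, so Vmax = 1/0.184 = 5.43 nmol/s.
The slope is Km/Vmax, so Km = 0.331 × 5.43 = 1.80 mM.
Then v = 5.43 × 9.21/(1.80 + 9.21) = 4.55 nmol/s.

4.55 nmol/s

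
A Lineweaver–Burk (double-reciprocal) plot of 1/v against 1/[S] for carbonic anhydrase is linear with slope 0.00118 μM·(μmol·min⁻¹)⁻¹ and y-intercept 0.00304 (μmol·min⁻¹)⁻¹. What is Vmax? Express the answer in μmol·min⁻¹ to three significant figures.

329 μmol·min⁻¹

The y-intercept of a Lineweaver–Burk plot equals 1/Vmax, so Vmax = 1/0.00304 = 329 μmol·min⁻¹.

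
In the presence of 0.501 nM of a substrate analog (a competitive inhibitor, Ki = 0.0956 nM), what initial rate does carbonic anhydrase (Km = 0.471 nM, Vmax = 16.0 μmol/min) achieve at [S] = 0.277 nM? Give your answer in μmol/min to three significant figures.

α = 1 + [I]/Ki = 1 + 0.501/0.0956 = 6.241.
For a competitive inhibitor, Vmax is unchanged and the apparent Km becomes α·Km: Km,app = 2.94 nM, Vmax,app = 16.0 μmol/min.
v = Vmax,app·[S]/(Km,app + [S]) = 16.0 × 0.277/(2.94 + 0.277) = 1.38 μmol/min.

1.38 μmol/min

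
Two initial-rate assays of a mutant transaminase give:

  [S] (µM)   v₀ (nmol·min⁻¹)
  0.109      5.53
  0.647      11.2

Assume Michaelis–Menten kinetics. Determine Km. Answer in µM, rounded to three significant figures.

0.170 µM

From v = Vmax[S]/(Km+[S]), each point gives Vmax = v(Km+[S])/[S].
Equating: 5.53(Km+0.109)/0.109 = 11.2(Km+0.647)/0.647.
50.73·Km + 5.53 = 17.31·Km + 11.2, so (50.73 − 17.31)·Km = 11.2 − 5.53.
Km = 5.670/33.42 = 0.170 µM; then Vmax = 5.53(0.170+0.109)/0.109 = 14.1 nmol·min⁻¹.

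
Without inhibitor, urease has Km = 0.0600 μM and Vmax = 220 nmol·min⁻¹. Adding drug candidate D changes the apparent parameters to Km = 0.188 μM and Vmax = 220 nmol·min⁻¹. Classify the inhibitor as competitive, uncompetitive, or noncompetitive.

competitive

Km increases (0.0600 → 0.188 μM) while Vmax is unchanged — the hallmark of competitive inhibition.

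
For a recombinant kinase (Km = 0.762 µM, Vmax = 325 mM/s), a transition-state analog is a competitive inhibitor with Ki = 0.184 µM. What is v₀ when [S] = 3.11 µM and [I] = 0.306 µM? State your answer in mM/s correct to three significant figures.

With α = 1 + [I]/Ki = 1 + 0.306/0.184 = 2.663, the competitive rate law is v = Vmax[S] / (αKm + [S]).
v = 325×3.11 / (2.663×0.762 + 3.11) = 1011/5.139 = 197 mM/s.

197 mM/s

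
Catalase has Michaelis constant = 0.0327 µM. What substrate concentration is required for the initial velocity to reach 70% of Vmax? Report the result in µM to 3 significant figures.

v/Vmax = [S]/(Km+[S]) = 0.7, so [S] = Km·0.7/(1 − 0.7) = 0.0327 × 2.333.
[S] = 0.0763 µM.

0.0763 µM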